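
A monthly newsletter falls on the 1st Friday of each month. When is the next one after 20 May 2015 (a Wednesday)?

May 2015 starts on a Friday, so its 1st Friday is 1 May 2015.
That is not after 20 May 2015, so look at June 2015.
June 2015 starts on a Monday, so its 1st Friday is 5 June 2015 (4 days in).

5 June 2015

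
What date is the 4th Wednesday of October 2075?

October 23, 2075

October 2075 begins on a Tuesday, so the first Wednesday is October 2 (1 day later).
The 4th Wednesday is 3 weeks later: 2 + 21 = 23.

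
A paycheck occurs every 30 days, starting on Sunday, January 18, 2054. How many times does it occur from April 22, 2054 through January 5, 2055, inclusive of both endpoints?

8

Occurrences land 30·i days after January 18, 2054 for i = 0, 1, 2, …
April 22, 2054 is 94 days after the start; 94 ÷ 30 = 3 remainder 4; since the remainder is 4, round up to i = 4. First occurrence in the window: #5 on May 18, 2054 (4×30 = 120 days in).
January 5, 2055 is 352 days after the start; 352 ÷ 30 = 11 remainder 22. Last occurrence in the window: #12 on December 14, 2054.
Occurrences #5 through #12: 8 in total.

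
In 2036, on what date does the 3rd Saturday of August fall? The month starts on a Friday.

August 16, 2036

August 2036 begins on a Friday, so the first Saturday is August 2 (1 day later).
The 3rd Saturday is 2 weeks later: 2 + 14 = 16.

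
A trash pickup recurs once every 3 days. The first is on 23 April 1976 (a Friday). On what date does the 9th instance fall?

The 9th occurrence is 8 intervals after the first: 8 × 3 = 24 days after 23 April 1976.
April has 30 days — 7 days to the end of April leaves 17.
17 days into May → 17 May 1976.

17 May 1976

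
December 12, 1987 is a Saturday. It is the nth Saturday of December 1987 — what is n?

2nd

Day 12 falls in week ⌈12/7⌉ of the month.
Days 1–7 hold the 1st Saturday, 8–14 the 2nd, 15–21 the 3rd, 22–28 the 4th, 29–31 the 5th.
12 is in the range for the 2nd.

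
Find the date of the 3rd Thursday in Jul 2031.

Jul 17, 2031

The first Thursday of Jul 2031 is Jul 3.
The 3rd Thursday is 2 weeks later: 3 + 14 = 17.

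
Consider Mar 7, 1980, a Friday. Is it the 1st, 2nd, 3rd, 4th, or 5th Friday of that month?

Day 7 falls in week ⌈7/7⌉ of the month.
Days 1–7 hold the 1st Friday, 8–14 the 2nd, 15–21 the 3rd, 22–28 the 4th, 29–31 the 5th.
7 is in the range for the 1st.

1st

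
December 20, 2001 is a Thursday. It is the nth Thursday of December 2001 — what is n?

3rd

Day 20 falls in week ⌈20/7⌉ of the month.
Days 1–7 hold the 1st Thursday, 8–14 the 2nd, 15–21 the 3rd, 22–28 the 4th, 29–31 the 5th.
20 is in the range for the 3rd.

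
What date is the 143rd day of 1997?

May 23, 1997

January has 31 days (143 − 31 = 112 remain).
February has 28 days (112 − 28 = 84 remain).
March has 31 days (84 − 31 = 53 remain).
April has 30 days (53 − 30 = 23 remain).
23 into May → May 23.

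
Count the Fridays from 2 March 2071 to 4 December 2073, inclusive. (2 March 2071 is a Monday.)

2 March 2071 is a Monday; the first Friday on or after it is 6 March 2071 (4 days later).
From 6 March 2071 to 4 December 2073: 300 + 366 + 338 = 1004 days (rest of 2071, 2072, to 4 December 2073 in 2073).
1004 ÷ 7 = 143 full weeks with remainder 3, so 143 more Fridays after the first → 144.

144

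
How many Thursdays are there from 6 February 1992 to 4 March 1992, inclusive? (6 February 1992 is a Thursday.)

6 February 1992 is a Thursday; the first Thursday on or after it is 6 February 1992.
From 6 February 1992 to 4 March 1992: 23 + 4 = 27 days (rest of February, March).
27 ÷ 7 = 3 full weeks with remainder 6, so 3 more Thursdays after the first → 4.

4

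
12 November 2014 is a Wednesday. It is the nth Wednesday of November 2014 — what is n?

2nd

Day 12 falls in week ⌈12/7⌉ of the month.
Days 1–7 hold the 1st Wednesday, 8–14 the 2nd, 15–21 the 3rd, 22–28 the 4th, 29–31 the 5th.
12 is in the range for the 2nd.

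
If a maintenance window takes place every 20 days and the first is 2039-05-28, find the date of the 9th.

The 9th occurrence is 8 intervals after the first: 8 × 20 = 160 days after 2039-05-28.
May has 31 days — 3 days to the end of May leaves 157.
June has 30 days (127 left).
July has 31 days (96 left).
August has 31 days (65 left).
September has 30 days (35 left).
October has 31 days (4 left).
4 days into November → 2039-11-04.

2039-11-04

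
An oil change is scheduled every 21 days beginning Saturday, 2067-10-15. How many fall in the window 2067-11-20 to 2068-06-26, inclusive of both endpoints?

11

Occurrences land 21·i days after 2067-10-15 for i = 0, 1, 2, …
2067-11-20 is 36 days after the start; 36 ÷ 21 = 1 remainder 15; since the remainder is 15, round up to i = 2. First occurrence in the window: #3 on 2067-11-26 (2×21 = 42 days in).
2068-06-26 is 255 days after the start; 255 ÷ 21 = 12 remainder 3. Last occurrence in the window: #13 on 2068-06-23.
Occurrences #3 through #13: 11 in total.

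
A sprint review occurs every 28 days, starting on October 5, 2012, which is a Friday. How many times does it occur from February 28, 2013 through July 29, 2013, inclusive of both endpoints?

5

Occurrences land 28·i days after October 5, 2012 for i = 0, 1, 2, …
February 28, 2013 is 146 days after the start; 146 ÷ 28 = 5 remainder 6; since the remainder is 6, round up to i = 6. First occurrence in the window: #7 on March 22, 2013 (6×28 = 168 days in).
July 29, 2013 is 297 days after the start; 297 ÷ 28 = 10 remainder 17. Last occurrence in the window: #11 on July 12, 2013.
Occurrences #7 through #11: 5 in total.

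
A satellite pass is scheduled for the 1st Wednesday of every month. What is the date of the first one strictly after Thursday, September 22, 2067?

October 5, 2067

September 2067 starts on a Thursday, so its 1st Wednesday is September 7, 2067 (6 days in).
That is not after September 22, 2067, so look at October 2067.
October 2067 starts on a Saturday, so its 1st Wednesday is October 5, 2067 (4 days in).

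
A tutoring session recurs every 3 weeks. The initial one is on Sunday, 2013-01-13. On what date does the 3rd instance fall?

The 3rd occurrence is 2 intervals after the first: 2 × 21 = 42 days after 2013-01-13.
January has 31 days — 18 days to the end of January leaves 24.
24 days into February → 2013-02-24.

2013-02-24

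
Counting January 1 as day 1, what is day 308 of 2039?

4 November 2039

January has 31 days (308 − 31 = 277 remain).
February has 28 days (277 − 28 = 249 remain).
March has 31 days (249 − 31 = 218 remain).
April has 30 days (218 − 30 = 188 remain).
May has 31 days (188 − 31 = 157 remain).
June has 30 days (157 − 30 = 127 remain).
July has 31 days (127 − 31 = 96 remain).
August has 31 days (96 − 31 = 65 remain).
September has 30 days (65 − 30 = 35 remain).
October has 31 days (35 − 31 = 4 remain).
4 into November → November 4.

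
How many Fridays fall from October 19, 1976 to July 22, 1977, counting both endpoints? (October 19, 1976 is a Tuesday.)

40

October 19, 1976 is a Tuesday; the first Friday on or after it is October 22, 1976 (3 days later).
From October 22, 1976 to July 22, 1977: 9 + 30 + 31 + 31 + 28 + 31 + 30 + 31 + 30 + 22 = 273 days (rest of October, November, December, January, February, March, April, May, June, July).
273 ÷ 7 = 39 full weeks with remainder 0, so 39 more Fridays after the first → 40.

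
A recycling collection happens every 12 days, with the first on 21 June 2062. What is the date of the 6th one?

The 6th occurrence is 5 intervals after the first: 5 × 12 = 60 days after 21 June 2062.
June has 30 days — 9 days to the end of June leaves 51.
July has 31 days (20 left).
20 days into August → 20 August 2062.

20 August 2062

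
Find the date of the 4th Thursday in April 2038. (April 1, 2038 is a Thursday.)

April 22, 2038

April 2038 begins on a Thursday, so the first Thursday is April 1.
The 4th Thursday is 3 weeks later: 1 + 21 = 22.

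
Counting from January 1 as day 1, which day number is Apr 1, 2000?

Days in months before Apr: 31 + 29 + 31 = 91.
Plus 1 day into Apr → day 92.

92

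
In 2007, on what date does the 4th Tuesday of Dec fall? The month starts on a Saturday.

Dec 2007 begins on a Saturday, so the first Tuesday is Dec 4 (3 days later).
The 4th Tuesday is 3 weeks later: 4 + 21 = 25.

Dec 25, 2007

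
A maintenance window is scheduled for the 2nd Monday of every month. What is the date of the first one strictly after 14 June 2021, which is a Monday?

12 July 2021

June 2021 starts on a Tuesday; its first Monday is the 7th, so the 2nd Monday is the 14th — 14 June 2021.
That is not after 14 June 2021, so look at July 2021.
July 2021 starts on a Thursday; its first Monday is the 5th, so the 2nd Monday is the 12th — 12 July 2021.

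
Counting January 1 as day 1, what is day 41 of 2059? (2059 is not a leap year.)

Feb 10, 2059

Jan has 31 days (41 − 31 = 10 remain).
10 into Feb → Feb 10.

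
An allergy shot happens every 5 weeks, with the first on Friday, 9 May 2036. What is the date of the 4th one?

22 August 2036

The 4th occurrence is 3 intervals after the first: 3 × 35 = 105 days after 9 May 2036.
May has 31 days — 22 days to the end of May leaves 83.
June has 30 days (53 left).
July has 31 days (22 left).
22 days into August → 22 August 2036.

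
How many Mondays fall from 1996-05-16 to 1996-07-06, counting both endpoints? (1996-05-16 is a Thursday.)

1996-05-16 is a Thursday; the first Monday on or after it is 1996-05-20 (4 days later).
From 1996-05-20 to 1996-07-06: 11 + 30 + 6 = 47 days (rest of May, June, July).
47 ÷ 7 = 6 full weeks with remainder 5, so 6 more Mondays after the first → 7.

7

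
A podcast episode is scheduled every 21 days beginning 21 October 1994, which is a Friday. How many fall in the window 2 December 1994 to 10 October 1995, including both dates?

15

Occurrences land 21·i days after 21 October 1994 for i = 0, 1, 2, …
2 December 1994 is 42 days after the start; 42 ÷ 21 = 2 remainder 0. First occurrence in the window: #3 on 2 December 1994 (2×21 = 42 days in).
10 October 1995 is 354 days after the start; 354 ÷ 21 = 16 remainder 18. Last occurrence in the window: #17 on 22 September 1995.
Occurrences #3 through #17: 15 in total.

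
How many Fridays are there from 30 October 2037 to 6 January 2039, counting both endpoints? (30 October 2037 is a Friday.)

62

30 October 2037 is a Friday; the first Friday on or after it is 30 October 2037.
From 30 October 2037 to 6 January 2039: 62 + 365 + 6 = 433 days (rest of 2037, 2038, to 6 January 2039 in 2039).
433 ÷ 7 = 61 full weeks with remainder 6, so 61 more Fridays after the first → 62.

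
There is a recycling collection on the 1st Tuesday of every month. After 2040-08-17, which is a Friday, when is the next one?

August 2040 starts on a Wednesday, so its 1st Tuesday is 2040-08-07 (6 days in).
That is not after 2040-08-17, so look at September 2040.
September 2040 starts on a Saturday, so its 1st Tuesday is 2040-09-04 (3 days in).

2040-09-04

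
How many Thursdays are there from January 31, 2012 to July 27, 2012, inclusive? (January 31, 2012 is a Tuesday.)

January 31, 2012 is a Tuesday; the first Thursday on or after it is February 2, 2012 (2 days later).
From February 2, 2012 to July 27, 2012: 27 + 31 + 30 + 31 + 30 + 27 = 176 days (rest of February, March, April, May, June, July).
176 ÷ 7 = 25 full weeks with remainder 1, so 25 more Thursdays after the first → 26.

26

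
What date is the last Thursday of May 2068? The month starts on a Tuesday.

31 May 2068

May 2068 begins on a Tuesday, so the first Thursday is May 3 (2 days later).
May 2068 has 31 days. Adding weeks: 3, 10, 17, 24, 31 — the last one ≤ 31 is the 31st.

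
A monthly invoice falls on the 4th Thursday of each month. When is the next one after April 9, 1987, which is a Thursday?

April 1987 starts on a Wednesday; its first Thursday is the 2nd, so the 4th Thursday is the 23rd — April 23, 1987.
April 23, 1987 is after April 9, 1987, so that is the next one.

April 23, 1987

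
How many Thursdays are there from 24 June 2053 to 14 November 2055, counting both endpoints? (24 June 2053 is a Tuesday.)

24 June 2053 is a Tuesday; the first Thursday on or after it is 26 June 2053 (2 days later).
From 26 June 2053 to 14 November 2055: 188 + 365 + 318 = 871 days (rest of 2053, 2054, to 14 November 2055 in 2055).
871 ÷ 7 = 124 full weeks with remainder 3, so 124 more Thursdays after the first → 125.

125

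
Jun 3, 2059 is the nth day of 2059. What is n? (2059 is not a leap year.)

154

Days in months before Jun: 31 + 28 + 31 + 30 + 31 = 151.
Plus 3 days into Jun → day 154.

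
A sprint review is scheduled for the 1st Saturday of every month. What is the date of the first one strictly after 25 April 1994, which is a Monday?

7 May 1994

April 1994 starts on a Friday, so its 1st Saturday is 2 April 1994 (1 day in).
That is not after 25 April 1994, so look at May 1994.
May 1994 starts on a Sunday, so its 1st Saturday is 7 May 1994 (6 days in).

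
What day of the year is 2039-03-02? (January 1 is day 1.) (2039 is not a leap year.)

Days in months before March: 31 + 28 = 59.
Plus 2 days into March → day 61.

61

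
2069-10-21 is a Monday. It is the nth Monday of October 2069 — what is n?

3rd

Day 21 falls in week ⌈21/7⌉ of the month.
Days 1–7 hold the 1st Monday, 8–14 the 2nd, 15–21 the 3rd, 22–28 the 4th, 29–31 the 5th.
21 is in the range for the 3rd.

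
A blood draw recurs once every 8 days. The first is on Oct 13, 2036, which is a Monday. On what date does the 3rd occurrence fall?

The 3rd occurrence is 2 intervals after the first: 2 × 8 = 16 days after Oct 13, 2036.
16 days later is Oct 29, 2036.

Oct 29, 2036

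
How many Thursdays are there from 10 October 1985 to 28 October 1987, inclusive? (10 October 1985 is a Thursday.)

10 October 1985 is a Thursday; the first Thursday on or after it is 10 October 1985.
From 10 October 1985 to 28 October 1987: 82 + 365 + 301 = 748 days (rest of 1985, 1986, to 28 October 1987 in 1987).
748 ÷ 7 = 106 full weeks with remainder 6, so 106 more Thursdays after the first → 107.

107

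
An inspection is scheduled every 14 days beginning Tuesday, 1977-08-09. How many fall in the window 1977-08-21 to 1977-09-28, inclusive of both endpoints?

Occurrences land 14·i days after 1977-08-09 for i = 0, 1, 2, …
1977-08-21 is 12 days after the start; 12 ÷ 14 = 0 remainder 12; since the remainder is 12, round up to i = 1. First occurrence in the window: #2 on 1977-08-23 (1×14 = 14 days in).
1977-09-28 is 50 days after the start; 50 ÷ 14 = 3 remainder 8. Last occurrence in the window: #4 on 1977-09-20.
Occurrences #2 through #4: 3 in total.

3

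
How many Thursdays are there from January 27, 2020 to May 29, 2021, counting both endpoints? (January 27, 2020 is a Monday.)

January 27, 2020 is a Monday; the first Thursday on or after it is January 30, 2020 (3 days later).
From January 30, 2020 to May 29, 2021: 336 + 149 = 485 days (rest of 2020, to May 29, 2021 in 2021).
485 ÷ 7 = 69 full weeks with remainder 2, so 69 more Thursdays after the first → 70.

70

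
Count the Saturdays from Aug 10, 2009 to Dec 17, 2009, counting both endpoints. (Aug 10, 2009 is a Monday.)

Aug 10, 2009 is a Monday; the first Saturday on or after it is Aug 15, 2009 (5 days later).
From Aug 15, 2009 to Dec 17, 2009: 16 + 30 + 31 + 30 + 17 = 124 days (rest of Aug, Sep, Oct, Nov, Dec).
124 ÷ 7 = 17 full weeks with remainder 5, so 17 more Saturdays after the first → 18.

18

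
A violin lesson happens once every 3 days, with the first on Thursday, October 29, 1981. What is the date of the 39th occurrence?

February 20, 1982

The 39th occurrence is 38 intervals after the first: 38 × 3 = 114 days after October 29, 1981.
October has 31 days — 2 days to the end of October leaves 112.
November has 30 days (82 left).
December has 31 days (51 left).
January has 31 days (20 left).
20 days into February → February 20, 1982.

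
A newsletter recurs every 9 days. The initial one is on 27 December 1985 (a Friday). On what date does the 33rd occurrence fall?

11 October 1986

The 33rd occurrence is 32 intervals after the first: 32 × 9 = 288 days after 27 December 1985.
December has 31 days — 4 days to the end of December leaves 284.
January has 31 days (253 left).
February has 28 days (225 left).
March has 31 days (194 left).
April has 30 days (164 left).
May has 31 days (133 left).
June has 30 days (103 left).
July has 31 days (72 left).
August has 31 days (41 left).
September has 30 days (11 left).
11 days into October → 11 October 1986.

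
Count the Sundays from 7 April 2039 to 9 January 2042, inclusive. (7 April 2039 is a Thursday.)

7 April 2039 is a Thursday; the first Sunday on or after it is 10 April 2039 (3 days later).
From 10 April 2039 to 9 January 2042: 265 + 366 + 365 + 9 = 1005 days (rest of 2039, 2040, 2041, to 9 January 2042 in 2042).
1005 ÷ 7 = 143 full weeks with remainder 4, so 143 more Sundays after the first → 144.

144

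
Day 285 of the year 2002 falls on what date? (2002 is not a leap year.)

October 12, 2002

January has 31 days (285 − 31 = 254 remain).
February has 28 days (254 − 28 = 226 remain).
March has 31 days (226 − 31 = 195 remain).
April has 30 days (195 − 30 = 165 remain).
May has 31 days (165 − 31 = 134 remain).
June has 30 days (134 − 30 = 104 remain).
July has 31 days (104 − 31 = 73 remain).
August has 31 days (73 − 31 = 42 remain).
September has 30 days (42 − 30 = 12 remain).
12 into October → October 12.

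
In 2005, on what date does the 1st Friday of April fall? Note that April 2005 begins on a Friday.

April 2005 begins on a Friday, so the first Friday is April 1.

1 April 2005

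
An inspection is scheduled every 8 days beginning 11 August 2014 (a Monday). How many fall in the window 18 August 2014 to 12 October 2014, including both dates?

7

Occurrences land 8·i days after 11 August 2014 for i = 0, 1, 2, …
18 August 2014 is 7 days after the start; 7 ÷ 8 = 0 remainder 7; since the remainder is 7, round up to i = 1. First occurrence in the window: #2 on 19 August 2014 (1×8 = 8 days in).
12 October 2014 is 62 days after the start; 62 ÷ 8 = 7 remainder 6. Last occurrence in the window: #8 on 6 October 2014.
Occurrences #2 through #8: 7 in total.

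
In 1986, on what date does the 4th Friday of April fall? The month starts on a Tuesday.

1986-04-25

April 1986 begins on a Tuesday, so the first Friday is April 4 (3 days later).
The 4th Friday is 3 weeks later: 4 + 21 = 25.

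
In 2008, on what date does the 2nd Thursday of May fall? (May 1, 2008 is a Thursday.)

May 2008 begins on a Thursday, so the first Thursday is May 1.
The 2nd Thursday is 1 weeks later: 1 + 7 = 8.

May 8, 2008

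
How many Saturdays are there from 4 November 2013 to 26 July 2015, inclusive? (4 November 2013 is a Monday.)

90

4 November 2013 is a Monday; the first Saturday on or after it is 9 November 2013 (5 days later).
From 9 November 2013 to 26 July 2015: 52 + 365 + 207 = 624 days (rest of 2013, 2014, to 26 July 2015 in 2015).
624 ÷ 7 = 89 full weeks with remainder 1, so 89 more Saturdays after the first → 90.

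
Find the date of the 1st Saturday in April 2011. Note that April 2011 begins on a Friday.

April 2, 2011

April 2011 begins on a Friday, so the first Saturday is April 2 (1 day later).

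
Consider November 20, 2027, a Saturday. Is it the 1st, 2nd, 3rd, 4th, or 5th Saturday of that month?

3rd

Day 20 falls in week ⌈20/7⌉ of the month.
Days 1–7 hold the 1st Saturday, 8–14 the 2nd, 15–21 the 3rd, 22–28 the 4th, 29–31 the 5th.
20 is in the range for the 3rd.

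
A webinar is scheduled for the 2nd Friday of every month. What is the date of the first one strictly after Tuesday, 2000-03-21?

2000-04-14

March 2000 starts on a Wednesday; its first Friday is the 3rd, so the 2nd Friday is the 10th — 2000-03-10.
That is not after 2000-03-21, so look at April 2000.
April 2000 starts on a Saturday; its first Friday is the 7th, so the 2nd Friday is the 14th — 2000-04-14.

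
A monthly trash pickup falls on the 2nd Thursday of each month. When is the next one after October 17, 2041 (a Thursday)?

October 2041 starts on a Tuesday; its first Thursday is the 3rd, so the 2nd Thursday is the 10th — October 10, 2041.
That is not after October 17, 2041, so look at November 2041.
November 2041 starts on a Friday; its first Thursday is the 7th, so the 2nd Thursday is the 14th — November 14, 2041.

November 14, 2041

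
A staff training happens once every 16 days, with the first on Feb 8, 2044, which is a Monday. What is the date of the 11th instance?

The 11th occurrence is 10 intervals after the first: 10 × 16 = 160 days after Feb 8, 2044.
Feb has 29 days — 21 days to the end of Feb leaves 139.
Mar has 31 days (108 left).
Apr has 30 days (78 left).
May has 31 days (47 left).
Jun has 30 days (17 left).
17 days into Jul → Jul 17, 2044.

Jul 17, 2044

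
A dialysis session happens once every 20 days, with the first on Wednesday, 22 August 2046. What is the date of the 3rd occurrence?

The 3rd occurrence is 2 intervals after the first: 2 × 20 = 40 days after 22 August 2046.
August has 31 days — 9 days to the end of August leaves 31.
September has 30 days (1 left).
1 day into October → 1 October 2046.

1 October 2046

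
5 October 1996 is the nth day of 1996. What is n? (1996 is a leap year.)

279

Days in months before October: 31 + 29 + 31 + 30 + 31 + 30 + 31 + 31 + 30 = 274.
Plus 5 days into October → day 279.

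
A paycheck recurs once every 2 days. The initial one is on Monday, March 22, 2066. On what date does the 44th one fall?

The 44th occurrence is 43 intervals after the first: 43 × 2 = 86 days after March 22, 2066.
March has 31 days — 9 days to the end of March leaves 77.
April has 30 days (47 left).
May has 31 days (16 left).
16 days into June → June 16, 2066.

June 16, 2066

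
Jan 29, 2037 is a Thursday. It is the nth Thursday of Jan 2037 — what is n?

5th

Day 29 falls in week ⌈29/7⌉ of the month.
Days 1–7 hold the 1st Thursday, 8–14 the 2nd, 15–21 the 3rd, 22–28 the 4th, 29–31 the 5th.
29 is in the range for the 5th.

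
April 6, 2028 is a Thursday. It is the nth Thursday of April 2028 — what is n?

1st

Day 6 falls in week ⌈6/7⌉ of the month.
Days 1–7 hold the 1st Thursday, 8–14 the 2nd, 15–21 the 3rd, 22–28 the 4th, 29–31 the 5th.
6 is in the range for the 1st.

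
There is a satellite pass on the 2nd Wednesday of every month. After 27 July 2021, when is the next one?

11 August 2021

July 2021 starts on a Thursday; its first Wednesday is the 7th, so the 2nd Wednesday is the 14th — 14 July 2021.
That is not after 27 July 2021, so look at August 2021.
August 2021 starts on a Sunday; its first Wednesday is the 4th, so the 2nd Wednesday is the 11th — 11 August 2021.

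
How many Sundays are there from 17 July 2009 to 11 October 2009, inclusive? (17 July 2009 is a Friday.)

13

17 July 2009 is a Friday; the first Sunday on or after it is 19 July 2009 (2 days later).
From 19 July 2009 to 11 October 2009: 12 + 31 + 30 + 11 = 84 days (rest of July, August, September, October).
84 ÷ 7 = 12 full weeks with remainder 0, so 12 more Sundays after the first → 13.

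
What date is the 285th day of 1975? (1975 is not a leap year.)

January has 31 days (285 − 31 = 254 remain).
February has 28 days (254 − 28 = 226 remain).
March has 31 days (226 − 31 = 195 remain).
April has 30 days (195 − 30 = 165 remain).
May has 31 days (165 − 31 = 134 remain).
June has 30 days (134 − 30 = 104 remain).
July has 31 days (104 − 31 = 73 remain).
August has 31 days (73 − 31 = 42 remain).
September has 30 days (42 − 30 = 12 remain).
12 into October → October 12.

12 October 1975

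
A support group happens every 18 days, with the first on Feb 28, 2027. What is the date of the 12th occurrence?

The 12th occurrence is 11 intervals after the first: 11 × 18 = 198 days after Feb 28, 2027.
Feb has 28 days — 0 days to the end of Feb leaves 198.
Mar has 31 days (167 left).
Apr has 30 days (137 left).
May has 31 days (106 left).
Jun has 30 days (76 left).
Jul has 31 days (45 left).
Aug has 31 days (14 left).
14 days into Sep → Sep 14, 2027.

Sep 14, 2027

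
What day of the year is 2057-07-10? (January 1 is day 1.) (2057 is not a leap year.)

Days in months before July: 31 + 28 + 31 + 30 + 31 + 30 = 181.
Plus 10 days into July → day 191.

191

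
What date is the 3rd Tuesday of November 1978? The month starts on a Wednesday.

1978-11-21

November 1978 begins on a Wednesday, so the first Tuesday is November 7 (6 days later).
The 3rd Tuesday is 2 weeks later: 7 + 14 = 21.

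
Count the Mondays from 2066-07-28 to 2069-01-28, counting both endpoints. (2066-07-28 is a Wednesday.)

131

2066-07-28 is a Wednesday; the first Monday on or after it is 2066-08-02 (5 days later).
From 2066-08-02 to 2069-01-28: 151 + 365 + 366 + 28 = 910 days (rest of 2066, 2067, 2068, to 2069-01-28 in 2069).
910 ÷ 7 = 130 full weeks with remainder 0, so 130 more Mondays after the first → 131.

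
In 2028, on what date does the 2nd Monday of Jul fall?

Jul 10, 2028

Jul 2028 begins on a Saturday, so the first Monday is Jul 3 (2 days later).
The 2nd Monday is 1 weeks later: 3 + 7 = 10.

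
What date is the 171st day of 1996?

January has 31 days (171 − 31 = 140 remain).
February has 29 days (140 − 29 = 111 remain).
March has 31 days (111 − 31 = 80 remain).
April has 30 days (80 − 30 = 50 remain).
May has 31 days (50 − 31 = 19 remain).
19 into June → June 19.

19 June 1996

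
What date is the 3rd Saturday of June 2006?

17 June 2006

June 2006 begins on a Thursday, so the first Saturday is June 3 (2 days later).
The 3rd Saturday is 2 weeks later: 3 + 14 = 17.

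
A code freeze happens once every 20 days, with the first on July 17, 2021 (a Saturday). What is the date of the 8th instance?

December 4, 2021

The 8th occurrence is 7 intervals after the first: 7 × 20 = 140 days after July 17, 2021.
July has 31 days — 14 days to the end of July leaves 126.
August has 31 days (95 left).
September has 30 days (65 left).
October has 31 days (34 left).
November has 30 days (4 left).
4 days into December → December 4, 2021.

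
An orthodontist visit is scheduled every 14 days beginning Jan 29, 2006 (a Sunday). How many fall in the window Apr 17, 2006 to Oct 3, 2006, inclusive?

12

Occurrences land 14·i days after Jan 29, 2006 for i = 0, 1, 2, …
Apr 17, 2006 is 78 days after the start; 78 ÷ 14 = 5 remainder 8; since the remainder is 8, round up to i = 6. First occurrence in the window: #7 on Apr 23, 2006 (6×14 = 84 days in).
Oct 3, 2006 is 247 days after the start; 247 ÷ 14 = 17 remainder 9. Last occurrence in the window: #18 on Sep 24, 2006.
Occurrences #7 through #18: 12 in total.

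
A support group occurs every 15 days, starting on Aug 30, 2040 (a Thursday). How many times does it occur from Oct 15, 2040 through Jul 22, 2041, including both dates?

Occurrences land 15·i days after Aug 30, 2040 for i = 0, 1, 2, …
Oct 15, 2040 is 46 days after the start; 46 ÷ 15 = 3 remainder 1; since the remainder is 1, round up to i = 4. First occurrence in the window: #5 on Oct 29, 2040 (4×15 = 60 days in).
Jul 22, 2041 is 326 days after the start; 326 ÷ 15 = 21 remainder 11. Last occurrence in the window: #22 on Jul 11, 2041.
Occurrences #5 through #22: 18 in total.

18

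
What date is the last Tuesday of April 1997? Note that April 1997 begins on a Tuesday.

1997-04-29

April 1997 begins on a Tuesday, so the first Tuesday is April 1.
April 1997 has 30 days. Adding weeks: 1, 8, 15, 22, 29 — the last one ≤ 30 is the 29th.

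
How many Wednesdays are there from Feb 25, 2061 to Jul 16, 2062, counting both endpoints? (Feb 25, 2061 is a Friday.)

Feb 25, 2061 is a Friday; the first Wednesday on or after it is Mar 2, 2061 (5 days later).
From Mar 2, 2061 to Jul 16, 2062: 304 + 197 = 501 days (rest of 2061, to Jul 16, 2062 in 2062).
501 ÷ 7 = 71 full weeks with remainder 4, so 71 more Wednesdays after the first → 72.

72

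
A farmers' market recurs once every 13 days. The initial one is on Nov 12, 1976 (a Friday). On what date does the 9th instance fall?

The 9th occurrence is 8 intervals after the first: 8 × 13 = 104 days after Nov 12, 1976.
Nov has 30 days — 18 days to the end of Nov leaves 86.
Dec has 31 days (55 left).
Jan has 31 days (24 left).
24 days into Feb → Feb 24, 1977.

Feb 24, 1977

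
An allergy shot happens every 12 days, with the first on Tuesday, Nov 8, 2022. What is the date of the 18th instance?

The 18th occurrence is 17 intervals after the first: 17 × 12 = 204 days after Nov 8, 2022.
Nov has 30 days — 22 days to the end of Nov leaves 182.
Dec has 31 days (151 left).
Jan has 31 days (120 left).
Feb has 28 days (92 left).
Mar has 31 days (61 left).
Apr has 30 days (31 left).
31 days into May → May 31, 2023.

May 31, 2023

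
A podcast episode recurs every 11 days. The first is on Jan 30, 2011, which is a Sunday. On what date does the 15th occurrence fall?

The 15th occurrence is 14 intervals after the first: 14 × 11 = 154 days after Jan 30, 2011.
Jan has 31 days — 1 day to the end of Jan leaves 153.
Feb has 28 days (125 left).
Mar has 31 days (94 left).
Apr has 30 days (64 left).
May has 31 days (33 left).
Jun has 30 days (3 left).
3 days into Jul → Jul 3, 2011.

Jul 3, 2011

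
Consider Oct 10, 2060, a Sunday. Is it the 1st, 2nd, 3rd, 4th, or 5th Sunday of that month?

Day 10 falls in week ⌈10/7⌉ of the month.
Days 1–7 hold the 1st Sunday, 8–14 the 2nd, 15–21 the 3rd, 22–28 the 4th, 29–31 the 5th.
10 is in the range for the 2nd.

2nd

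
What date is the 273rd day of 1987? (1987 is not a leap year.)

January has 31 days (273 − 31 = 242 remain).
February has 28 days (242 − 28 = 214 remain).
March has 31 days (214 − 31 = 183 remain).
April has 30 days (183 − 30 = 153 remain).
May has 31 days (153 − 31 = 122 remain).
June has 30 days (122 − 30 = 92 remain).
July has 31 days (92 − 31 = 61 remain).
August has 31 days (61 − 31 = 30 remain).
30 into September → September 30.

September 30, 1987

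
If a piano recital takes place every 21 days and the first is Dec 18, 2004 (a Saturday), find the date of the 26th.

May 27, 2006

The 26th occurrence is 25 intervals after the first: 25 × 21 = 525 days after Dec 18, 2004.
Dec has 31 days — 13 days to the end of Dec leaves 512.
2005 has 365 days (147 left).
Jan has 31 days (116 left).
Feb has 28 days (88 left).
Mar has 31 days (57 left).
Apr has 30 days (27 left).
27 days into May → May 27, 2006.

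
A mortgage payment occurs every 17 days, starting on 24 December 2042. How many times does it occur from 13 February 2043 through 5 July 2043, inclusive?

Occurrences land 17·i days after 24 December 2042 for i = 0, 1, 2, …
13 February 2043 is 51 days after the start; 51 ÷ 17 = 3 remainder 0. First occurrence in the window: #4 on 13 February 2043 (3×17 = 51 days in).
5 July 2043 is 193 days after the start; 193 ÷ 17 = 11 remainder 6. Last occurrence in the window: #12 on 29 June 2043.
Occurrences #4 through #12: 9 in total.

9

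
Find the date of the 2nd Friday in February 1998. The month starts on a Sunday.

1998-02-13

February 1998 begins on a Sunday, so the first Friday is February 6 (5 days later).
The 2nd Friday is 1 weeks later: 6 + 7 = 13.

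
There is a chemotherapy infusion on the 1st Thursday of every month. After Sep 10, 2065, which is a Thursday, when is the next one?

Sep 2065 starts on a Tuesday, so its 1st Thursday is Sep 3, 2065 (2 days in).
That is not after Sep 10, 2065, so look at Oct 2065.
Oct 2065 starts on a Thursday, so its 1st Thursday is Oct 1, 2065.

Oct 1, 2065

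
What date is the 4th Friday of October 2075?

October 2075 begins on a Tuesday, so the first Friday is October 4 (3 days later).
The 4th Friday is 3 weeks later: 4 + 21 = 25.

2075-10-25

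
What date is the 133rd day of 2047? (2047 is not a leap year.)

13 May 2047

January has 31 days (133 − 31 = 102 remain).
February has 28 days (102 − 28 = 74 remain).
March has 31 days (74 − 31 = 43 remain).
April has 30 days (43 − 30 = 13 remain).
13 into May → May 13.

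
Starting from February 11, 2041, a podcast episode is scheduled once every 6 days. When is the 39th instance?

The 39th occurrence is 38 intervals after the first: 38 × 6 = 228 days after February 11, 2041.
February has 28 days — 17 days to the end of February leaves 211.
March has 31 days (180 left).
April has 30 days (150 left).
May has 31 days (119 left).
June has 30 days (89 left).
July has 31 days (58 left).
August has 31 days (27 left).
27 days into September → September 27, 2041.

September 27, 2041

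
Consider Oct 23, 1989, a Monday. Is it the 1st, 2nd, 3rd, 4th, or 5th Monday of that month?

4th

Day 23 falls in week ⌈23/7⌉ of the month.
Days 1–7 hold the 1st Monday, 8–14 the 2nd, 15–21 the 3rd, 22–28 the 4th, 29–31 the 5th.
23 is in the range for the 4th.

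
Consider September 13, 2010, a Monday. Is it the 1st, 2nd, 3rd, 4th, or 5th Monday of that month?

2nd

Day 13 falls in week ⌈13/7⌉ of the month.
Days 1–7 hold the 1st Monday, 8–14 the 2nd, 15–21 the 3rd, 22–28 the 4th, 29–31 the 5th.
13 is in the range for the 2nd.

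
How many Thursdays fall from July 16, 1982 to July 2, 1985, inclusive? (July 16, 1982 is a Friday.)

154

July 16, 1982 is a Friday; the first Thursday on or after it is July 22, 1982 (6 days later).
From July 22, 1982 to July 2, 1985: 162 + 365 + 366 + 183 = 1076 days (rest of 1982, 1983, 1984, to July 2, 1985 in 1985).
1076 ÷ 7 = 153 full weeks with remainder 5, so 153 more Thursdays after the first → 154.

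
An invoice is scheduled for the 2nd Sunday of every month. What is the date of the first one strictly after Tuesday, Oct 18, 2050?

Nov 13, 2050

Oct 2050 starts on a Saturday; its first Sunday is the 2nd, so the 2nd Sunday is the 9th — Oct 9, 2050.
That is not after Oct 18, 2050, so look at Nov 2050.
Nov 2050 starts on a Tuesday; its first Sunday is the 6th, so the 2nd Sunday is the 13th — Nov 13, 2050.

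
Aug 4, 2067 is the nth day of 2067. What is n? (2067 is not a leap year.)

216

Days in months before Aug: 31 + 28 + 31 + 30 + 31 + 30 + 31 = 212.
Plus 4 days into Aug → day 216.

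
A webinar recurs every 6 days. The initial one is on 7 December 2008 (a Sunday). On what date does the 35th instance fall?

29 June 2009

The 35th occurrence is 34 intervals after the first: 34 × 6 = 204 days after 7 December 2008.
December has 31 days — 24 days to the end of December leaves 180.
January has 31 days (149 left).
February has 28 days (121 left).
March has 31 days (90 left).
April has 30 days (60 left).
May has 31 days (29 left).
29 days into June → 29 June 2009.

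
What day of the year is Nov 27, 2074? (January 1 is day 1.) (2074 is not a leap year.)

Days in months before Nov: 31 + 28 + 31 + 30 + 31 + 30 + 31 + 31 + 30 + 31 = 304.
Plus 27 days into Nov → day 331.

331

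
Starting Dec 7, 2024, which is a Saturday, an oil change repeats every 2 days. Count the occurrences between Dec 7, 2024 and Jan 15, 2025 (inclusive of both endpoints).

20

Occurrences land 2·i days after Dec 7, 2024 for i = 0, 1, 2, …
The window opens on the start date, so the first occurrence inside is #1 on Dec 7, 2024.
Jan 15, 2025 is 39 days after the start; 39 ÷ 2 = 19 remainder 1. Last occurrence in the window: #20 on Jan 14, 2025.
Occurrences #1 through #20: 20 in total.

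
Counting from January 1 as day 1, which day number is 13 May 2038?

133

Days in months before May: 31 + 28 + 31 + 30 = 120.
Plus 13 days into May → day 133.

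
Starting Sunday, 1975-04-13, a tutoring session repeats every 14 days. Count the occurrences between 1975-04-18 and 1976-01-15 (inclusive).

Occurrences land 14·i days after 1975-04-13 for i = 0, 1, 2, …
1975-04-18 is 5 days after the start; 5 ÷ 14 = 0 remainder 5; since the remainder is 5, round up to i = 1. First occurrence in the window: #2 on 1975-04-27 (1×14 = 14 days in).
1976-01-15 is 277 days after the start; 277 ÷ 14 = 19 remainder 11. Last occurrence in the window: #20 on 1976-01-04.
Occurrences #2 through #20: 19 in total.

19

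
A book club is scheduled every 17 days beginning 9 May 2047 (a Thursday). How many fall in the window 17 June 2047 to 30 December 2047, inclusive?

Occurrences land 17·i days after 9 May 2047 for i = 0, 1, 2, …
17 June 2047 is 39 days after the start; 39 ÷ 17 = 2 remainder 5; since the remainder is 5, round up to i = 3. First occurrence in the window: #4 on 29 June 2047 (3×17 = 51 days in).
30 December 2047 is 235 days after the start; 235 ÷ 17 = 13 remainder 14. Last occurrence in the window: #14 on 16 December 2047.
Occurrences #4 through #14: 11 in total.

11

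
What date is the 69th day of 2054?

January has 31 days (69 − 31 = 38 remain).
February has 28 days (38 − 28 = 10 remain).
10 into March → March 10.

March 10, 2054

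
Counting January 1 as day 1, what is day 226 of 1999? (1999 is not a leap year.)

January has 31 days (226 − 31 = 195 remain).
February has 28 days (195 − 28 = 167 remain).
March has 31 days (167 − 31 = 136 remain).
April has 30 days (136 − 30 = 106 remain).
May has 31 days (106 − 31 = 75 remain).
June has 30 days (75 − 30 = 45 remain).
July has 31 days (45 − 31 = 14 remain).
14 into August → August 14.

1999-08-14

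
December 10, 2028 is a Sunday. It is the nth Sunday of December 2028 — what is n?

Day 10 falls in week ⌈10/7⌉ of the month.
Days 1–7 hold the 1st Sunday, 8–14 the 2nd, 15–21 the 3rd, 22–28 the 4th, 29–31 the 5th.
10 is in the range for the 2nd.

2nd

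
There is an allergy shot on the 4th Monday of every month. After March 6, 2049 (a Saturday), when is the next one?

March 22, 2049

March 2049 starts on a Monday; its first Monday is the 1st, so the 4th Monday is the 22nd — March 22, 2049.
March 22, 2049 is after March 6, 2049, so that is the next one.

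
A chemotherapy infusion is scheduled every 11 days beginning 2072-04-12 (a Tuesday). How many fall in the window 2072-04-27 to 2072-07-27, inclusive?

Occurrences land 11·i days after 2072-04-12 for i = 0, 1, 2, …
2072-04-27 is 15 days after the start; 15 ÷ 11 = 1 remainder 4; since the remainder is 4, round up to i = 2. First occurrence in the window: #3 on 2072-05-04 (2×11 = 22 days in).
2072-07-27 is 106 days after the start; 106 ÷ 11 = 9 remainder 7. Last occurrence in the window: #10 on 2072-07-20.
Occurrences #3 through #10: 8 in total.

8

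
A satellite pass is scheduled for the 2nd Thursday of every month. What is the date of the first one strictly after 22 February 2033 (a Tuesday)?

February 2033 starts on a Tuesday; its first Thursday is the 3rd, so the 2nd Thursday is the 10th — 10 February 2033.
That is not after 22 February 2033, so look at March 2033.
March 2033 starts on a Tuesday; its first Thursday is the 3rd, so the 2nd Thursday is the 10th — 10 March 2033.

10 March 2033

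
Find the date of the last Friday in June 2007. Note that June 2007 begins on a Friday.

June 2007 begins on a Friday, so the first Friday is June 1.
June 2007 has 30 days. Adding weeks: 1, 8, 15, 22, 29 — the last one ≤ 30 is the 29th.

29 June 2007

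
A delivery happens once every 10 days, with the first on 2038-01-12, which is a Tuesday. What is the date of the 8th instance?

The 8th occurrence is 7 intervals after the first: 7 × 10 = 70 days after 2038-01-12.
January has 31 days — 19 days to the end of January leaves 51.
February has 28 days (23 left).
23 days into March → 2038-03-23.

2038-03-23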